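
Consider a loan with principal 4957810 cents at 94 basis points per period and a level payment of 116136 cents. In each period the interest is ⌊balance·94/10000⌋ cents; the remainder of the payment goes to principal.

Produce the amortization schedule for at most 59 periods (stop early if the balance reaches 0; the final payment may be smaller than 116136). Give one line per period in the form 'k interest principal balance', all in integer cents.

1 46603 69533 4888277
2 45949 70187 4818090
3 45290 70846 4747244
4 44624 71512 4675732
5 43951 72185 4603547
6 43273 72863 4530684
7 42588 73548 4457136
8 41897 74239 4382897
9 41199 74937 4307960
10 40494 75642 4232318
11 39783 76353 4155965
12 39066 77070 4078895
13 38341 77795 4001100
14 37610 78526 3922574
15 36872 79264 3843310
16 36127 80009 3763301
17 35375 80761 3682540
18 34615 81521 3601019
19 33849 82287 3518732
20 33076 83060 3435672
21 32295 83841 3351831
22 31507 84629 3267202
23 30711 85425 3181777
24 29908 86228 3095549
25 29098 87038 3008511
26 28280 87856 2920655
27 27454 88682 2831973
28 26620 89516 2742457
29 25779 90357 2652100
30 24929 91207 2560893
31 24072 92064 2468829
32 23206 92930 2375899
33 22333 93803 2282096
34 21451 94685 2187411
35 20561 95575 2091836
36 19663 96473 1995363
37 18756 97380 1897983
38 17841 98295 1799688
39 16917 99219 1700469
40 15984 100152 1600317
41 15042 101094 1499223
42 14092 102044 1397179
43 13133 103003 1294176
44 12165 103971 1190205
45 11187 104949 1085256
46 10201 105935 979321
47 9205 106931 872390
48 8200 107936 764454
49 7185 108951 655503
50 6161 109975 545528
51 5127 111009 434519
52 4084 112052 322467
53 3031 113105 209362
54 1968 114168 95194
55 894 95194 0

1. interest=⌊4957810·94/10000⌋=46603; principal=116136-46603=69533; balance=4957810-69533=4888277
2. interest=⌊4888277·94/10000⌋=45949; principal=116136-45949=70187; balance=4888277-70187=4818090
3. interest=⌊4818090·94/10000⌋=45290; principal=116136-45290=70846; balance=4818090-70846=4747244
4. interest=⌊4747244·94/10000⌋=44624; principal=116136-44624=71512; balance=4747244-71512=4675732
5. interest=⌊4675732·94/10000⌋=43951; principal=116136-43951=72185; balance=4675732-72185=4603547
6. interest=⌊4603547·94/10000⌋=43273; principal=116136-43273=72863; balance=4603547-72863=4530684
7. interest=⌊4530684·94/10000⌋=42588; principal=116136-42588=73548; balance=4530684-73548=4457136
8. interest=⌊4457136·94/10000⌋=41897; principal=116136-41897=74239; balance=4457136-74239=4382897
9. interest=⌊4382897·94/10000⌋=41199; principal=116136-41199=74937; balance=4382897-74937=4307960
10. interest=⌊4307960·94/10000⌋=40494; principal=116136-40494=75642; balance=4307960-75642=4232318
11. interest=⌊4232318·94/10000⌋=39783; principal=116136-39783=76353; balance=4232318-76353=4155965
12. interest=⌊4155965·94/10000⌋=39066; principal=116136-39066=77070; balance=4155965-77070=4078895
13. interest=⌊4078895·94/10000⌋=38341; principal=116136-38341=77795; balance=4078895-77795=4001100
14. interest=⌊4001100·94/10000⌋=37610; principal=116136-37610=78526; balance=4001100-78526=3922574
15. interest=⌊3922574·94/10000⌋=36872; principal=116136-36872=79264; balance=3922574-79264=3843310
16. interest=⌊3843310·94/10000⌋=36127; principal=116136-36127=80009; balance=3843310-80009=3763301
17. interest=⌊3763301·94/10000⌋=35375; principal=116136-35375=80761; balance=3763301-80761=3682540
18. interest=⌊3682540·94/10000⌋=34615; principal=116136-34615=81521; balance=3682540-81521=3601019
19. interest=⌊3601019·94/10000⌋=33849; principal=116136-33849=82287; balance=3601019-82287=3518732
20. interest=⌊3518732·94/10000⌋=33076; principal=116136-33076=83060; balance=3518732-83060=3435672
21. interest=⌊3435672·94/10000⌋=32295; principal=116136-32295=83841; balance=3435672-83841=3351831
22. interest=⌊3351831·94/10000⌋=31507; principal=116136-31507=84629; balance=3351831-84629=3267202
23. interest=⌊3267202·94/10000⌋=30711; principal=116136-30711=85425; balance=3267202-85425=3181777
24. interest=⌊3181777·94/10000⌋=29908; principal=116136-29908=86228; balance=3181777-86228=3095549
25. interest=⌊3095549·94/10000⌋=29098; principal=116136-29098=87038; balance=3095549-87038=3008511
26. interest=⌊3008511·94/10000⌋=28280; principal=116136-28280=87856; balance=3008511-87856=2920655
27. interest=⌊2920655·94/10000⌋=27454; principal=116136-27454=88682; balance=2920655-88682=2831973
28. interest=⌊2831973·94/10000⌋=26620; principal=116136-26620=89516; balance=2831973-89516=2742457
29. interest=⌊2742457·94/10000⌋=25779; principal=116136-25779=90357; balance=2742457-90357=2652100
30. interest=⌊2652100·94/10000⌋=24929; principal=116136-24929=91207; balance=2652100-91207=2560893
31. interest=⌊2560893·94/10000⌋=24072; principal=116136-24072=92064; balance=2560893-92064=2468829
32. interest=⌊2468829·94/10000⌋=23206; principal=116136-23206=92930; balance=2468829-92930=2375899
33. interest=⌊2375899·94/10000⌋=22333; principal=116136-22333=93803; balance=2375899-93803=2282096
34. interest=⌊2282096·94/10000⌋=21451; principal=116136-21451=94685; balance=2282096-94685=2187411
35. interest=⌊2187411·94/10000⌋=20561; principal=116136-20561=95575; balance=2187411-95575=2091836
36. interest=⌊2091836·94/10000⌋=19663; principal=116136-19663=96473; balance=2091836-96473=1995363
37. interest=⌊1995363·94/10000⌋=18756; principal=116136-18756=97380; balance=1995363-97380=1897983
38. interest=⌊1897983·94/10000⌋=17841; principal=116136-17841=98295; balance=1897983-98295=1799688
39. interest=⌊1799688·94/10000⌋=16917; principal=116136-16917=99219; balance=1799688-99219=1700469
40. interest=⌊1700469·94/10000⌋=15984; principal=116136-15984=100152; balance=1700469-100152=1600317
41. interest=⌊1600317·94/10000⌋=15042; principal=116136-15042=101094; balance=1600317-101094=1499223
42. interest=⌊1499223·94/10000⌋=14092; principal=116136-14092=102044; balance=1499223-102044=1397179
43. interest=⌊1397179·94/10000⌋=13133; principal=116136-13133=103003; balance=1397179-103003=1294176
44. interest=⌊1294176·94/10000⌋=12165; principal=116136-12165=103971; balance=1294176-103971=1190205
45. interest=⌊1190205·94/10000⌋=11187; principal=116136-11187=104949; balance=1190205-104949=1085256
46. interest=⌊1085256·94/10000⌋=10201; principal=116136-10201=105935; balance=1085256-105935=979321
47. interest=⌊979321·94/10000⌋=9205; principal=116136-9205=106931; balance=979321-106931=872390
48. interest=⌊872390·94/10000⌋=8200; principal=116136-8200=107936; balance=872390-107936=764454
49. interest=⌊764454·94/10000⌋=7185; principal=116136-7185=108951; balance=764454-108951=655503
50. interest=⌊655503·94/10000⌋=6161; principal=116136-6161=109975; balance=655503-109975=545528
51. interest=⌊545528·94/10000⌋=5127; principal=116136-5127=111009; balance=545528-111009=434519
52. interest=⌊434519·94/10000⌋=4084; principal=116136-4084=112052; balance=434519-112052=322467
53. interest=⌊322467·94/10000⌋=3031; principal=116136-3031=113105; balance=322467-113105=209362
54. interest=⌊209362·94/10000⌋=1968; principal=116136-1968=114168; balance=209362-114168=95194
55. interest=⌊95194·94/10000⌋=894; principal=min(116136-894,95194)=95194; balance=95194-95194=0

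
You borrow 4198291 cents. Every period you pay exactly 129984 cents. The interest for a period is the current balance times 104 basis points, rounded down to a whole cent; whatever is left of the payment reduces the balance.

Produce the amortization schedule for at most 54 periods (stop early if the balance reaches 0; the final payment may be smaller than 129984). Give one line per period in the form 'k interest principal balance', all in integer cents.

1. interest=⌊4198291·104/10000⌋=43662; principal=129984-43662=86322; balance=4198291-86322=4111969
2. interest=⌊4111969·104/10000⌋=42764; principal=129984-42764=87220; balance=4111969-87220=4024749
3. interest=⌊4024749·104/10000⌋=41857; principal=129984-41857=88127; balance=4024749-88127=3936622
4. interest=⌊3936622·104/10000⌋=40940; principal=129984-40940=89044; balance=3936622-89044=3847578
5. interest=⌊3847578·104/10000⌋=40014; principal=129984-40014=89970; balance=3847578-89970=3757608
6. interest=⌊3757608·104/10000⌋=39079; principal=129984-39079=90905; balance=3757608-90905=3666703
7. interest=⌊3666703·104/10000⌋=38133; principal=129984-38133=91851; balance=3666703-91851=3574852
8. interest=⌊3574852·104/10000⌋=37178; principal=129984-37178=92806; balance=3574852-92806=3482046
9. interest=⌊3482046·104/10000⌋=36213; principal=129984-36213=93771; balance=3482046-93771=3388275
10. interest=⌊3388275·104/10000⌋=35238; principal=129984-35238=94746; balance=3388275-94746=3293529
11. interest=⌊3293529·104/10000⌋=34252; principal=129984-34252=95732; balance=3293529-95732=3197797
12. interest=⌊3197797·104/10000⌋=33257; principal=129984-33257=96727; balance=3197797-96727=3101070
13. interest=⌊3101070·104/10000⌋=32251; principal=129984-32251=97733; balance=3101070-97733=3003337
14. interest=⌊3003337·104/10000⌋=31234; principal=129984-31234=98750; balance=3003337-98750=2904587
15. interest=⌊2904587·104/10000⌋=30207; principal=129984-30207=99777; balance=2904587-99777=2804810
16. interest=⌊2804810·104/10000⌋=29170; principal=129984-29170=100814; balance=2804810-100814=2703996
17. interest=⌊2703996·104/10000⌋=28121; principal=129984-28121=101863; balance=2703996-101863=2602133
18. interest=⌊2602133·104/10000⌋=27062; principal=129984-27062=102922; balance=2602133-102922=2499211
19. interest=⌊2499211·104/10000⌋=25991; principal=129984-25991=103993; balance=2499211-103993=2395218
20. interest=⌊2395218·104/10000⌋=24910; principal=129984-24910=105074; balance=2395218-105074=2290144
21. interest=⌊2290144·104/10000⌋=23817; principal=129984-23817=106167; balance=2290144-106167=2183977
22. interest=⌊2183977·104/10000⌋=22713; principal=129984-22713=107271; balance=2183977-107271=2076706
23. interest=⌊2076706·104/10000⌋=21597; principal=129984-21597=108387; balance=2076706-108387=1968319
24. interest=⌊1968319·104/10000⌋=20470; principal=129984-20470=109514; balance=1968319-109514=1858805
25. interest=⌊1858805·104/10000⌋=19331; principal=129984-19331=110653; balance=1858805-110653=1748152
26. interest=⌊1748152·104/10000⌋=18180; principal=129984-18180=111804; balance=1748152-111804=1636348
27. interest=⌊1636348·104/10000⌋=17018; principal=129984-17018=112966; balance=1636348-112966=1523382
28. interest=⌊1523382·104/10000⌋=15843; principal=129984-15843=114141; balance=1523382-114141=1409241
29. interest=⌊1409241·104/10000⌋=14656; principal=129984-14656=115328; balance=1409241-115328=1293913
30. interest=⌊1293913·104/10000⌋=13456; principal=129984-13456=116528; balance=1293913-116528=1177385
31. interest=⌊1177385·104/10000⌋=12244; principal=129984-12244=117740; balance=1177385-117740=1059645
32. interest=⌊1059645·104/10000⌋=11020; principal=129984-11020=118964; balance=1059645-118964=940681
33. interest=⌊940681·104/10000⌋=9783; principal=129984-9783=120201; balance=940681-120201=820480
34. interest=⌊820480·104/10000⌋=8532; principal=129984-8532=121452; balance=820480-121452=699028
35. interest=⌊699028·104/10000⌋=7269; principal=129984-7269=122715; balance=699028-122715=576313
36. interest=⌊576313·104/10000⌋=5993; principal=129984-5993=123991; balance=576313-123991=452322
37. interest=⌊452322·104/10000⌋=4704; principal=129984-4704=125280; balance=452322-125280=327042
38. interest=⌊327042·104/10000⌋=3401; principal=129984-3401=126583; balance=327042-126583=200459
39. interest=⌊200459·104/10000⌋=2084; principal=129984-2084=127900; balance=200459-127900=72559
40. interest=⌊72559·104/10000⌋=754; principal=min(129984-754,72559)=72559; balance=72559-72559=0

1 43662 86322 4111969
2 42764 87220 4024749
3 41857 88127 3936622
4 40940 89044 3847578
5 40014 89970 3757608
6 39079 90905 3666703
7 38133 91851 3574852
8 37178 92806 3482046
9 36213 93771 3388275
10 35238 94746 3293529
11 34252 95732 3197797
12 33257 96727 3101070
13 32251 97733 3003337
14 31234 98750 2904587
15 30207 99777 2804810
16 29170 100814 2703996
17 28121 101863 2602133
18 27062 102922 2499211
19 25991 103993 2395218
20 24910 105074 2290144
21 23817 106167 2183977
22 22713 107271 2076706
23 21597 108387 1968319
24 20470 109514 1858805
25 19331 110653 1748152
26 18180 111804 1636348
27 17018 112966 1523382
28 15843 114141 1409241
29 14656 115328 1293913
30 13456 116528 1177385
31 12244 117740 1059645
32 11020 118964 940681
33 9783 120201 820480
34 8532 121452 699028
35 7269 122715 576313
36 5993 123991 452322
37 4704 125280 327042
38 3401 126583 200459
39 2084 127900 72559
40 754 72559 0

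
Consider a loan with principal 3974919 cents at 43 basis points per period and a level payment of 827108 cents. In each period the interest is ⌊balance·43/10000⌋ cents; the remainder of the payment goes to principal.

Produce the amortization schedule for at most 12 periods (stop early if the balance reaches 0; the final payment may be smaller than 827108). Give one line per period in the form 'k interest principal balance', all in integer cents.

1. interest=⌊3974919·43/10000⌋=17092; principal=827108-17092=810016; balance=3974919-810016=3164903
2. interest=⌊3164903·43/10000⌋=13609; principal=827108-13609=813499; balance=3164903-813499=2351404
3. interest=⌊2351404·43/10000⌋=10111; principal=827108-10111=816997; balance=2351404-816997=1534407
4. interest=⌊1534407·43/10000⌋=6597; principal=827108-6597=820511; balance=1534407-820511=713896
5. interest=⌊713896·43/10000⌋=3069; principal=min(827108-3069,713896)=713896; balance=713896-713896=0

1 17092 810016 3164903
2 13609 813499 2351404
3 10111 816997 1534407
4 6597 820511 713896
5 3069 713896 0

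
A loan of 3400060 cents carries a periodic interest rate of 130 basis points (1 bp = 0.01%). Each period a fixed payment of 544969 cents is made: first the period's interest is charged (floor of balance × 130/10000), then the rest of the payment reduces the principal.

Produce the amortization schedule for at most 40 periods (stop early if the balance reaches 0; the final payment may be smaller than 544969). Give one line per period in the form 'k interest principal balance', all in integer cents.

1 44200 500769 2899291
2 37690 507279 2392012
3 31096 513873 1878139
4 24415 520554 1357585
5 17648 527321 830264
6 10793 534176 296088
7 3849 296088 0

1. interest=⌊3400060·130/10000⌋=44200; principal=544969-44200=500769; balance=3400060-500769=2899291
2. interest=⌊2899291·130/10000⌋=37690; principal=544969-37690=507279; balance=2899291-507279=2392012
3. interest=⌊2392012·130/10000⌋=31096; principal=544969-31096=513873; balance=2392012-513873=1878139
4. interest=⌊1878139·130/10000⌋=24415; principal=544969-24415=520554; balance=1878139-520554=1357585
5. interest=⌊1357585·130/10000⌋=17648; principal=544969-17648=527321; balance=1357585-527321=830264
6. interest=⌊830264·130/10000⌋=10793; principal=544969-10793=534176; balance=830264-534176=296088
7. interest=⌊296088·130/10000⌋=3849; principal=min(544969-3849,296088)=296088; balance=296088-296088=0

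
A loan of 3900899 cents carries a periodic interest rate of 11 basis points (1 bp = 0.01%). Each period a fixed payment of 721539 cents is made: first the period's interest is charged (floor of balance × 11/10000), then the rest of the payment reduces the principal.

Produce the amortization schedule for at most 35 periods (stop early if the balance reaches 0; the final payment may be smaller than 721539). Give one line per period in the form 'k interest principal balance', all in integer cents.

1 4290 717249 3183650
2 3502 718037 2465613
3 2712 718827 1746786
4 1921 719618 1027168
5 1129 720410 306758
6 337 306758 0

1. interest=⌊3900899·11/10000⌋=4290; principal=721539-4290=717249; balance=3900899-717249=3183650
2. interest=⌊3183650·11/10000⌋=3502; principal=721539-3502=718037; balance=3183650-718037=2465613
3. interest=⌊2465613·11/10000⌋=2712; principal=721539-2712=718827; balance=2465613-718827=1746786
4. interest=⌊1746786·11/10000⌋=1921; principal=721539-1921=719618; balance=1746786-719618=1027168
5. interest=⌊1027168·11/10000⌋=1129; principal=721539-1129=720410; balance=1027168-720410=306758
6. interest=⌊306758·11/10000⌋=337; principal=min(721539-337,306758)=306758; balance=306758-306758=0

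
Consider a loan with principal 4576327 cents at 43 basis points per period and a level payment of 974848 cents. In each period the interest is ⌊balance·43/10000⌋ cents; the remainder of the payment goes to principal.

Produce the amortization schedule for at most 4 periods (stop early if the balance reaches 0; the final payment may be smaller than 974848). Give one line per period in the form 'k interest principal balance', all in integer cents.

1. interest=⌊4576327·43/10000⌋=19678; principal=974848-19678=955170; balance=4576327-955170=3621157
2. interest=⌊3621157·43/10000⌋=15570; principal=974848-15570=959278; balance=3621157-959278=2661879
3. interest=⌊2661879·43/10000⌋=11446; principal=974848-11446=963402; balance=2661879-963402=1698477
4. interest=⌊1698477·43/10000⌋=7303; principal=974848-7303=967545; balance=1698477-967545=730932

1 19678 955170 3621157
2 15570 959278 2661879
3 11446 963402 1698477
4 7303 967545 730932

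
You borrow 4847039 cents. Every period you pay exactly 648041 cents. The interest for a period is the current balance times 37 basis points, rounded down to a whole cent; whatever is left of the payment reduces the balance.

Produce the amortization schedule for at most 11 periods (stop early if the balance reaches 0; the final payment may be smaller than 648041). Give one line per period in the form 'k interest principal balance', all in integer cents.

1 17934 630107 4216932
2 15602 632439 3584493
3 13262 634779 2949714
4 10913 637128 2312586
5 8556 639485 1673101
6 6190 641851 1031250
7 3815 644226 387024
8 1431 387024 0

1. interest=⌊4847039·37/10000⌋=17934; principal=648041-17934=630107; balance=4847039-630107=4216932
2. interest=⌊4216932·37/10000⌋=15602; principal=648041-15602=632439; balance=4216932-632439=3584493
3. interest=⌊3584493·37/10000⌋=13262; principal=648041-13262=634779; balance=3584493-634779=2949714
4. interest=⌊2949714·37/10000⌋=10913; principal=648041-10913=637128; balance=2949714-637128=2312586
5. interest=⌊2312586·37/10000⌋=8556; principal=648041-8556=639485; balance=2312586-639485=1673101
6. interest=⌊1673101·37/10000⌋=6190; principal=648041-6190=641851; balance=1673101-641851=1031250
7. interest=⌊1031250·37/10000⌋=3815; principal=648041-3815=644226; balance=1031250-644226=387024
8. interest=⌊387024·37/10000⌋=1431; principal=min(648041-1431,387024)=387024; balance=387024-387024=0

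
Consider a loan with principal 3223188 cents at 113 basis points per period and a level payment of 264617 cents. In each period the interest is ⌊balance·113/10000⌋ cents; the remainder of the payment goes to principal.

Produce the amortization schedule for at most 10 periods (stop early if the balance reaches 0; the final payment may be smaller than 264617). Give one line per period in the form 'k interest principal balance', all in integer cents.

1. interest=⌊3223188·113/10000⌋=36422; principal=264617-36422=228195; balance=3223188-228195=2994993
2. interest=⌊2994993·113/10000⌋=33843; principal=264617-33843=230774; balance=2994993-230774=2764219
3. interest=⌊2764219·113/10000⌋=31235; principal=264617-31235=233382; balance=2764219-233382=2530837
4. interest=⌊2530837·113/10000⌋=28598; principal=264617-28598=236019; balance=2530837-236019=2294818
5. interest=⌊2294818·113/10000⌋=25931; principal=264617-25931=238686; balance=2294818-238686=2056132
6. interest=⌊2056132·113/10000⌋=23234; principal=264617-23234=241383; balance=2056132-241383=1814749
7. interest=⌊1814749·113/10000⌋=20506; principal=264617-20506=244111; balance=1814749-244111=1570638
8. interest=⌊1570638·113/10000⌋=17748; principal=264617-17748=246869; balance=1570638-246869=1323769
9. interest=⌊1323769·113/10000⌋=14958; principal=264617-14958=249659; balance=1323769-249659=1074110
10. interest=⌊1074110·113/10000⌋=12137; principal=264617-12137=252480; balance=1074110-252480=821630

1 36422 228195 2994993
2 33843 230774 2764219
3 31235 233382 2530837
4 28598 236019 2294818
5 25931 238686 2056132
6 23234 241383 1814749
7 20506 244111 1570638
8 17748 246869 1323769
9 14958 249659 1074110
10 12137 252480 821630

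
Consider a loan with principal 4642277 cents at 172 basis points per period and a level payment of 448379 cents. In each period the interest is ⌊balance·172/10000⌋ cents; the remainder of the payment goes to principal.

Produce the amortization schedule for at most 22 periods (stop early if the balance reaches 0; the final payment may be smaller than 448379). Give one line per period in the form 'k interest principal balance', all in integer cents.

1 79847 368532 4273745
2 73508 374871 3898874
3 67060 381319 3517555
4 60501 387878 3129677
5 53830 394549 2735128
6 47044 401335 2333793
7 40141 408238 1925555
8 33119 415260 1510295
9 25977 422402 1087893
10 18711 429668 658225
11 11321 437058 221167
12 3804 221167 0

1. interest=⌊4642277·172/10000⌋=79847; principal=448379-79847=368532; balance=4642277-368532=4273745
2. interest=⌊4273745·172/10000⌋=73508; principal=448379-73508=374871; balance=4273745-374871=3898874
3. interest=⌊3898874·172/10000⌋=67060; principal=448379-67060=381319; balance=3898874-381319=3517555
4. interest=⌊3517555·172/10000⌋=60501; principal=448379-60501=387878; balance=3517555-387878=3129677
5. interest=⌊3129677·172/10000⌋=53830; principal=448379-53830=394549; balance=3129677-394549=2735128
6. interest=⌊2735128·172/10000⌋=47044; principal=448379-47044=401335; balance=2735128-401335=2333793
7. interest=⌊2333793·172/10000⌋=40141; principal=448379-40141=408238; balance=2333793-408238=1925555
8. interest=⌊1925555·172/10000⌋=33119; principal=448379-33119=415260; balance=1925555-415260=1510295
9. interest=⌊1510295·172/10000⌋=25977; principal=448379-25977=422402; balance=1510295-422402=1087893
10. interest=⌊1087893·172/10000⌋=18711; principal=448379-18711=429668; balance=1087893-429668=658225
11. interest=⌊658225·172/10000⌋=11321; principal=448379-11321=437058; balance=658225-437058=221167
12. interest=⌊221167·172/10000⌋=3804; principal=min(448379-3804,221167)=221167; balance=221167-221167=0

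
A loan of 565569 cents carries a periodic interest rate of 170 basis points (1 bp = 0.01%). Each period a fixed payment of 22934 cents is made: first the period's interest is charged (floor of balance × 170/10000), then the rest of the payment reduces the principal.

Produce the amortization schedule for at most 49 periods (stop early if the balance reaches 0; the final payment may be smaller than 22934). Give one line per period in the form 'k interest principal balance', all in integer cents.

1. interest=⌊565569·170/10000⌋=9614; principal=22934-9614=13320; balance=565569-13320=552249
2. interest=⌊552249·170/10000⌋=9388; principal=22934-9388=13546; balance=552249-13546=538703
3. interest=⌊538703·170/10000⌋=9157; principal=22934-9157=13777; balance=538703-13777=524926
4. interest=⌊524926·170/10000⌋=8923; principal=22934-8923=14011; balance=524926-14011=510915
5. interest=⌊510915·170/10000⌋=8685; principal=22934-8685=14249; balance=510915-14249=496666
6. interest=⌊496666·170/10000⌋=8443; principal=22934-8443=14491; balance=496666-14491=482175
7. interest=⌊482175·170/10000⌋=8196; principal=22934-8196=14738; balance=482175-14738=467437
8. interest=⌊467437·170/10000⌋=7946; principal=22934-7946=14988; balance=467437-14988=452449
9. interest=⌊452449·170/10000⌋=7691; principal=22934-7691=15243; balance=452449-15243=437206
10. interest=⌊437206·170/10000⌋=7432; principal=22934-7432=15502; balance=437206-15502=421704
11. interest=⌊421704·170/10000⌋=7168; principal=22934-7168=15766; balance=421704-15766=405938
12. interest=⌊405938·170/10000⌋=6900; principal=22934-6900=16034; balance=405938-16034=389904
13. interest=⌊389904·170/10000⌋=6628; principal=22934-6628=16306; balance=389904-16306=373598
14. interest=⌊373598·170/10000⌋=6351; principal=22934-6351=16583; balance=373598-16583=357015
15. interest=⌊357015·170/10000⌋=6069; principal=22934-6069=16865; balance=357015-16865=340150
16. interest=⌊340150·170/10000⌋=5782; principal=22934-5782=17152; balance=340150-17152=322998
17. interest=⌊322998·170/10000⌋=5490; principal=22934-5490=17444; balance=322998-17444=305554
18. interest=⌊305554·170/10000⌋=5194; principal=22934-5194=17740; balance=305554-17740=287814
19. interest=⌊287814·170/10000⌋=4892; principal=22934-4892=18042; balance=287814-18042=269772
20. interest=⌊269772·170/10000⌋=4586; principal=22934-4586=18348; balance=269772-18348=251424
21. interest=⌊251424·170/10000⌋=4274; principal=22934-4274=18660; balance=251424-18660=232764
22. interest=⌊232764·170/10000⌋=3956; principal=22934-3956=18978; balance=232764-18978=213786
23. interest=⌊213786·170/10000⌋=3634; principal=22934-3634=19300; balance=213786-19300=194486
24. interest=⌊194486·170/10000⌋=3306; principal=22934-3306=19628; balance=194486-19628=174858
25. interest=⌊174858·170/10000⌋=2972; principal=22934-2972=19962; balance=174858-19962=154896
26. interest=⌊154896·170/10000⌋=2633; principal=22934-2633=20301; balance=154896-20301=134595
27. interest=⌊134595·170/10000⌋=2288; principal=22934-2288=20646; balance=134595-20646=113949
28. interest=⌊113949·170/10000⌋=1937; principal=22934-1937=20997; balance=113949-20997=92952
29. interest=⌊92952·170/10000⌋=1580; principal=22934-1580=21354; balance=92952-21354=71598
30. interest=⌊71598·170/10000⌋=1217; principal=22934-1217=21717; balance=71598-21717=49881
31. interest=⌊49881·170/10000⌋=847; principal=22934-847=22087; balance=49881-22087=27794
32. interest=⌊27794·170/10000⌋=472; principal=22934-472=22462; balance=27794-22462=5332
33. interest=⌊5332·170/10000⌋=90; principal=min(22934-90,5332)=5332; balance=5332-5332=0

1 9614 13320 552249
2 9388 13546 538703
3 9157 13777 524926
4 8923 14011 510915
5 8685 14249 496666
6 8443 14491 482175
7 8196 14738 467437
8 7946 14988 452449
9 7691 15243 437206
10 7432 15502 421704
11 7168 15766 405938
12 6900 16034 389904
13 6628 16306 373598
14 6351 16583 357015
15 6069 16865 340150
16 5782 17152 322998
17 5490 17444 305554
18 5194 17740 287814
19 4892 18042 269772
20 4586 18348 251424
21 4274 18660 232764
22 3956 18978 213786
23 3634 19300 194486
24 3306 19628 174858
25 2972 19962 154896
26 2633 20301 134595
27 2288 20646 113949
28 1937 20997 92952
29 1580 21354 71598
30 1217 21717 49881
31 847 22087 27794
32 472 22462 5332
33 90 5332 0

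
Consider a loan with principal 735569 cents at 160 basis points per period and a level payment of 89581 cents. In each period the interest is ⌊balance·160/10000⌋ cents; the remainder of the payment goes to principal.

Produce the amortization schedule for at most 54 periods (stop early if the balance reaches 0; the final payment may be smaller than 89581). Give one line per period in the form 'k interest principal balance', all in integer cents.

1. interest=⌊735569·160/10000⌋=11769; principal=89581-11769=77812; balance=735569-77812=657757
2. interest=⌊657757·160/10000⌋=10524; principal=89581-10524=79057; balance=657757-79057=578700
3. interest=⌊578700·160/10000⌋=9259; principal=89581-9259=80322; balance=578700-80322=498378
4. interest=⌊498378·160/10000⌋=7974; principal=89581-7974=81607; balance=498378-81607=416771
5. interest=⌊416771·160/10000⌋=6668; principal=89581-6668=82913; balance=416771-82913=333858
6. interest=⌊333858·160/10000⌋=5341; principal=89581-5341=84240; balance=333858-84240=249618
7. interest=⌊249618·160/10000⌋=3993; principal=89581-3993=85588; balance=249618-85588=164030
8. interest=⌊164030·160/10000⌋=2624; principal=89581-2624=86957; balance=164030-86957=77073
9. interest=⌊77073·160/10000⌋=1233; principal=min(89581-1233,77073)=77073; balance=77073-77073=0

1 11769 77812 657757
2 10524 79057 578700
3 9259 80322 498378
4 7974 81607 416771
5 6668 82913 333858
6 5341 84240 249618
7 3993 85588 164030
8 2624 86957 77073
9 1233 77073 0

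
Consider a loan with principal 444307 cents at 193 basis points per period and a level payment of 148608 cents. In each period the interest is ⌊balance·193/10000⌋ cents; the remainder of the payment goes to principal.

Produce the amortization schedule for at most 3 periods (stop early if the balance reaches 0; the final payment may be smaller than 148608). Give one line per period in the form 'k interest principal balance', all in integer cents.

1 8575 140033 304274
2 5872 142736 161538
3 3117 145491 16047

1. interest=⌊444307·193/10000⌋=8575; principal=148608-8575=140033; balance=444307-140033=304274
2. interest=⌊304274·193/10000⌋=5872; principal=148608-5872=142736; balance=304274-142736=161538
3. interest=⌊161538·193/10000⌋=3117; principal=148608-3117=145491; balance=161538-145491=16047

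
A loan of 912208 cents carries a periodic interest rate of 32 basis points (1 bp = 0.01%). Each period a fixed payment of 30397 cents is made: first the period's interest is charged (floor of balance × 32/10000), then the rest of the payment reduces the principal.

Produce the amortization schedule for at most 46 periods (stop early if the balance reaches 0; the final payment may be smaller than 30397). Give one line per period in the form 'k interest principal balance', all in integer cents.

1 2919 27478 884730
2 2831 27566 857164
3 2742 27655 829509
4 2654 27743 801766
5 2565 27832 773934
6 2476 27921 746013
7 2387 28010 718003
8 2297 28100 689903
9 2207 28190 661713
10 2117 28280 633433
11 2026 28371 605062
12 1936 28461 576601
13 1845 28552 548049
14 1753 28644 519405
15 1662 28735 490670
16 1570 28827 461843
17 1477 28920 432923
18 1385 29012 403911
19 1292 29105 374806
20 1199 29198 345608
21 1105 29292 316316
22 1012 29385 286931
23 918 29479 257452
24 823 29574 227878
25 729 29668 198210
26 634 29763 168447
27 539 29858 138589
28 443 29954 108635
29 347 30050 78585
30 251 30146 48439
31 155 30242 18197
32 58 18197 0

1. interest=⌊912208·32/10000⌋=2919; principal=30397-2919=27478; balance=912208-27478=884730
2. interest=⌊884730·32/10000⌋=2831; principal=30397-2831=27566; balance=884730-27566=857164
3. interest=⌊857164·32/10000⌋=2742; principal=30397-2742=27655; balance=857164-27655=829509
4. interest=⌊829509·32/10000⌋=2654; principal=30397-2654=27743; balance=829509-27743=801766
5. interest=⌊801766·32/10000⌋=2565; principal=30397-2565=27832; balance=801766-27832=773934
6. interest=⌊773934·32/10000⌋=2476; principal=30397-2476=27921; balance=773934-27921=746013
7. interest=⌊746013·32/10000⌋=2387; principal=30397-2387=28010; balance=746013-28010=718003
8. interest=⌊718003·32/10000⌋=2297; principal=30397-2297=28100; balance=718003-28100=689903
9. interest=⌊689903·32/10000⌋=2207; principal=30397-2207=28190; balance=689903-28190=661713
10. interest=⌊661713·32/10000⌋=2117; principal=30397-2117=28280; balance=661713-28280=633433
11. interest=⌊633433·32/10000⌋=2026; principal=30397-2026=28371; balance=633433-28371=605062
12. interest=⌊605062·32/10000⌋=1936; principal=30397-1936=28461; balance=605062-28461=576601
13. interest=⌊576601·32/10000⌋=1845; principal=30397-1845=28552; balance=576601-28552=548049
14. interest=⌊548049·32/10000⌋=1753; principal=30397-1753=28644; balance=548049-28644=519405
15. interest=⌊519405·32/10000⌋=1662; principal=30397-1662=28735; balance=519405-28735=490670
16. interest=⌊490670·32/10000⌋=1570; principal=30397-1570=28827; balance=490670-28827=461843
17. interest=⌊461843·32/10000⌋=1477; principal=30397-1477=28920; balance=461843-28920=432923
18. interest=⌊432923·32/10000⌋=1385; principal=30397-1385=29012; balance=432923-29012=403911
19. interest=⌊403911·32/10000⌋=1292; principal=30397-1292=29105; balance=403911-29105=374806
20. interest=⌊374806·32/10000⌋=1199; principal=30397-1199=29198; balance=374806-29198=345608
21. interest=⌊345608·32/10000⌋=1105; principal=30397-1105=29292; balance=345608-29292=316316
22. interest=⌊316316·32/10000⌋=1012; principal=30397-1012=29385; balance=316316-29385=286931
23. interest=⌊286931·32/10000⌋=918; principal=30397-918=29479; balance=286931-29479=257452
24. interest=⌊257452·32/10000⌋=823; principal=30397-823=29574; balance=257452-29574=227878
25. interest=⌊227878·32/10000⌋=729; principal=30397-729=29668; balance=227878-29668=198210
26. interest=⌊198210·32/10000⌋=634; principal=30397-634=29763; balance=198210-29763=168447
27. interest=⌊168447·32/10000⌋=539; principal=30397-539=29858; balance=168447-29858=138589
28. interest=⌊138589·32/10000⌋=443; principal=30397-443=29954; balance=138589-29954=108635
29. interest=⌊108635·32/10000⌋=347; principal=30397-347=30050; balance=108635-30050=78585
30. interest=⌊78585·32/10000⌋=251; principal=30397-251=30146; balance=78585-30146=48439
31. interest=⌊48439·32/10000⌋=155; principal=30397-155=30242; balance=48439-30242=18197
32. interest=⌊18197·32/10000⌋=58; principal=min(30397-58,18197)=18197; balance=18197-18197=0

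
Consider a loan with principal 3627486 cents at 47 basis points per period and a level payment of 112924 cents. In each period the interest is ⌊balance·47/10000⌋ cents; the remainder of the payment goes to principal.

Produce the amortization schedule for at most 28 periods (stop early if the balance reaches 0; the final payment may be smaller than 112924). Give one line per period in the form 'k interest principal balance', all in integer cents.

1. interest=⌊3627486·47/10000⌋=17049; principal=112924-17049=95875; balance=3627486-95875=3531611
2. interest=⌊3531611·47/10000⌋=16598; principal=112924-16598=96326; balance=3531611-96326=3435285
3. interest=⌊3435285·47/10000⌋=16145; principal=112924-16145=96779; balance=3435285-96779=3338506
4. interest=⌊3338506·47/10000⌋=15690; principal=112924-15690=97234; balance=3338506-97234=3241272
5. interest=⌊3241272·47/10000⌋=15233; principal=112924-15233=97691; balance=3241272-97691=3143581
6. interest=⌊3143581·47/10000⌋=14774; principal=112924-14774=98150; balance=3143581-98150=3045431
7. interest=⌊3045431·47/10000⌋=14313; principal=112924-14313=98611; balance=3045431-98611=2946820
8. interest=⌊2946820·47/10000⌋=13850; principal=112924-13850=99074; balance=2946820-99074=2847746
9. interest=⌊2847746·47/10000⌋=13384; principal=112924-13384=99540; balance=2847746-99540=2748206
10. interest=⌊2748206·47/10000⌋=12916; principal=112924-12916=100008; balance=2748206-100008=2648198
11. interest=⌊2648198·47/10000⌋=12446; principal=112924-12446=100478; balance=2648198-100478=2547720
12. interest=⌊2547720·47/10000⌋=11974; principal=112924-11974=100950; balance=2547720-100950=2446770
13. interest=⌊2446770·47/10000⌋=11499; principal=112924-11499=101425; balance=2446770-101425=2345345
14. interest=⌊2345345·47/10000⌋=11023; principal=112924-11023=101901; balance=2345345-101901=2243444
15. interest=⌊2243444·47/10000⌋=10544; principal=112924-10544=102380; balance=2243444-102380=2141064
16. interest=⌊2141064·47/10000⌋=10063; principal=112924-10063=102861; balance=2141064-102861=2038203
17. interest=⌊2038203·47/10000⌋=9579; principal=112924-9579=103345; balance=2038203-103345=1934858
18. interest=⌊1934858·47/10000⌋=9093; principal=112924-9093=103831; balance=1934858-103831=1831027
19. interest=⌊1831027·47/10000⌋=8605; principal=112924-8605=104319; balance=1831027-104319=1726708
20. interest=⌊1726708·47/10000⌋=8115; principal=112924-8115=104809; balance=1726708-104809=1621899
21. interest=⌊1621899·47/10000⌋=7622; principal=112924-7622=105302; balance=1621899-105302=1516597
22. interest=⌊1516597·47/10000⌋=7128; principal=112924-7128=105796; balance=1516597-105796=1410801
23. interest=⌊1410801·47/10000⌋=6630; principal=112924-6630=106294; balance=1410801-106294=1304507
24. interest=⌊1304507·47/10000⌋=6131; principal=112924-6131=106793; balance=1304507-106793=1197714
25. interest=⌊1197714·47/10000⌋=5629; principal=112924-5629=107295; balance=1197714-107295=1090419
26. interest=⌊1090419·47/10000⌋=5124; principal=112924-5124=107800; balance=1090419-107800=982619
27. interest=⌊982619·47/10000⌋=4618; principal=112924-4618=108306; balance=982619-108306=874313
28. interest=⌊874313·47/10000⌋=4109; principal=112924-4109=108815; balance=874313-108815=765498

1 17049 95875 3531611
2 16598 96326 3435285
3 16145 96779 3338506
4 15690 97234 3241272
5 15233 97691 3143581
6 14774 98150 3045431
7 14313 98611 2946820
8 13850 99074 2847746
9 13384 99540 2748206
10 12916 100008 2648198
11 12446 100478 2547720
12 11974 100950 2446770
13 11499 101425 2345345
14 11023 101901 2243444
15 10544 102380 2141064
16 10063 102861 2038203
17 9579 103345 1934858
18 9093 103831 1831027
19 8605 104319 1726708
20 8115 104809 1621899
21 7622 105302 1516597
22 7128 105796 1410801
23 6630 106294 1304507
24 6131 106793 1197714
25 5629 107295 1090419
26 5124 107800 982619
27 4618 108306 874313
28 4109 108815 765498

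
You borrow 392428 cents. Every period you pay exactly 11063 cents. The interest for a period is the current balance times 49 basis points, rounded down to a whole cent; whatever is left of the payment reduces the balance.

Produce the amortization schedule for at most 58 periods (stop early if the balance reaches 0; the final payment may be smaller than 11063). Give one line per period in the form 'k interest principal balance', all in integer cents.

1. interest=⌊392428·49/10000⌋=1922; principal=11063-1922=9141; balance=392428-9141=383287
2. interest=⌊383287·49/10000⌋=1878; principal=11063-1878=9185; balance=383287-9185=374102
3. interest=⌊374102·49/10000⌋=1833; principal=11063-1833=9230; balance=374102-9230=364872
4. interest=⌊364872·49/10000⌋=1787; principal=11063-1787=9276; balance=364872-9276=355596
5. interest=⌊355596·49/10000⌋=1742; principal=11063-1742=9321; balance=355596-9321=346275
6. interest=⌊346275·49/10000⌋=1696; principal=11063-1696=9367; balance=346275-9367=336908
7. interest=⌊336908·49/10000⌋=1650; principal=11063-1650=9413; balance=336908-9413=327495
8. interest=⌊327495·49/10000⌋=1604; principal=11063-1604=9459; balance=327495-9459=318036
9. interest=⌊318036·49/10000⌋=1558; principal=11063-1558=9505; balance=318036-9505=308531
10. interest=⌊308531·49/10000⌋=1511; principal=11063-1511=9552; balance=308531-9552=298979
11. interest=⌊298979·49/10000⌋=1464; principal=11063-1464=9599; balance=298979-9599=289380
12. interest=⌊289380·49/10000⌋=1417; principal=11063-1417=9646; balance=289380-9646=279734
13. interest=⌊279734·49/10000⌋=1370; principal=11063-1370=9693; balance=279734-9693=270041
14. interest=⌊270041·49/10000⌋=1323; principal=11063-1323=9740; balance=270041-9740=260301
15. interest=⌊260301·49/10000⌋=1275; principal=11063-1275=9788; balance=260301-9788=250513
16. interest=⌊250513·49/10000⌋=1227; principal=11063-1227=9836; balance=250513-9836=240677
17. interest=⌊240677·49/10000⌋=1179; principal=11063-1179=9884; balance=240677-9884=230793
18. interest=⌊230793·49/10000⌋=1130; principal=11063-1130=9933; balance=230793-9933=220860
19. interest=⌊220860·49/10000⌋=1082; principal=11063-1082=9981; balance=220860-9981=210879
20. interest=⌊210879·49/10000⌋=1033; principal=11063-1033=10030; balance=210879-10030=200849
21. interest=⌊200849·49/10000⌋=984; principal=11063-984=10079; balance=200849-10079=190770
22. interest=⌊190770·49/10000⌋=934; principal=11063-934=10129; balance=190770-10129=180641
23. interest=⌊180641·49/10000⌋=885; principal=11063-885=10178; balance=180641-10178=170463
24. interest=⌊170463·49/10000⌋=835; principal=11063-835=10228; balance=170463-10228=160235
25. interest=⌊160235·49/10000⌋=785; principal=11063-785=10278; balance=160235-10278=149957
26. interest=⌊149957·49/10000⌋=734; principal=11063-734=10329; balance=149957-10329=139628
27. interest=⌊139628·49/10000⌋=684; principal=11063-684=10379; balance=139628-10379=129249
28. interest=⌊129249·49/10000⌋=633; principal=11063-633=10430; balance=129249-10430=118819
29. interest=⌊118819·49/10000⌋=582; principal=11063-582=10481; balance=118819-10481=108338
30. interest=⌊108338·49/10000⌋=530; principal=11063-530=10533; balance=108338-10533=97805
31. interest=⌊97805·49/10000⌋=479; principal=11063-479=10584; balance=97805-10584=87221
32. interest=⌊87221·49/10000⌋=427; principal=11063-427=10636; balance=87221-10636=76585
33. interest=⌊76585·49/10000⌋=375; principal=11063-375=10688; balance=76585-10688=65897
34. interest=⌊65897·49/10000⌋=322; principal=11063-322=10741; balance=65897-10741=55156
35. interest=⌊55156·49/10000⌋=270; principal=11063-270=10793; balance=55156-10793=44363
36. interest=⌊44363·49/10000⌋=217; principal=11063-217=10846; balance=44363-10846=33517
37. interest=⌊33517·49/10000⌋=164; principal=11063-164=10899; balance=33517-10899=22618
38. interest=⌊22618·49/10000⌋=110; principal=11063-110=10953; balance=22618-10953=11665
39. interest=⌊11665·49/10000⌋=57; principal=11063-57=11006; balance=11665-11006=659
40. interest=⌊659·49/10000⌋=3; principal=min(11063-3,659)=659; balance=659-659=0

1 1922 9141 383287
2 1878 9185 374102
3 1833 9230 364872
4 1787 9276 355596
5 1742 9321 346275
6 1696 9367 336908
7 1650 9413 327495
8 1604 9459 318036
9 1558 9505 308531
10 1511 9552 298979
11 1464 9599 289380
12 1417 9646 279734
13 1370 9693 270041
14 1323 9740 260301
15 1275 9788 250513
16 1227 9836 240677
17 1179 9884 230793
18 1130 9933 220860
19 1082 9981 210879
20 1033 10030 200849
21 984 10079 190770
22 934 10129 180641
23 885 10178 170463
24 835 10228 160235
25 785 10278 149957
26 734 10329 139628
27 684 10379 129249
28 633 10430 118819
29 582 10481 108338
30 530 10533 97805
31 479 10584 87221
32 427 10636 76585
33 375 10688 65897
34 322 10741 55156
35 270 10793 44363
36 217 10846 33517
37 164 10899 22618
38 110 10953 11665
39 57 11006 659
40 3 659 0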